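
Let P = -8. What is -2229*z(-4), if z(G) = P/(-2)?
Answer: -8916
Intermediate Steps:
z(G) = 4 (z(G) = -8/(-2) = -8*(-1/2) = 4)
-2229*z(-4) = -2229*4 = -8916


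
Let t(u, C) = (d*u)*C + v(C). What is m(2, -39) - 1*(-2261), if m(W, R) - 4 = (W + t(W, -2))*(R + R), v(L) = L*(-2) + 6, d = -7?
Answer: -855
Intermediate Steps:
v(L) = 6 - 2*L (v(L) = -2*L + 6 = 6 - 2*L)
t(u, C) = 6 - 2*C - 7*C*u (t(u, C) = (-7*u)*C + (6 - 2*C) = -7*C*u + (6 - 2*C) = 6 - 2*C - 7*C*u)
m(W, R) = 4 + 2*R*(10 + 15*W) (m(W, R) = 4 + (W + (6 - 2*(-2) - 7*(-2)*W))*(R + R) = 4 + (W + (6 + 4 + 14*W))*(2*R) = 4 + (W + (10 + 14*W))*(2*R) = 4 + (10 + 15*W)*(2*R) = 4 + 2*R*(10 + 15*W))
m(2, -39) - 1*(-2261) = (4 + 20*(-39) + 30*(-39)*2) - 1*(-2261) = (4 - 780 - 2340) + 2261 = -3116 + 2261 = -855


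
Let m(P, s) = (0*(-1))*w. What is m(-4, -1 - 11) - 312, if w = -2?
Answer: -312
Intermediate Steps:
m(P, s) = 0 (m(P, s) = (0*(-1))*(-2) = 0*(-2) = 0)
m(-4, -1 - 11) - 312 = 0 - 312 = -312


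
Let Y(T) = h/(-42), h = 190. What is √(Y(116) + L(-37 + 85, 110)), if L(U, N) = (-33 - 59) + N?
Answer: √5943/21 ≈ 3.6710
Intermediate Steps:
Y(T) = -95/21 (Y(T) = 190/(-42) = 190*(-1/42) = -95/21)
L(U, N) = -92 + N
√(Y(116) + L(-37 + 85, 110)) = √(-95/21 + (-92 + 110)) = √(-95/21 + 18) = √(283/21) = √5943/21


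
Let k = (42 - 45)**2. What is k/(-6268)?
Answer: -9/6268 ≈ -0.0014359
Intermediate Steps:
k = 9 (k = (-3)**2 = 9)
k/(-6268) = 9/(-6268) = 9*(-1/6268) = -9/6268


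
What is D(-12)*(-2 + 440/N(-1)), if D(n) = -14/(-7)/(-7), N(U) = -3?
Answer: 892/21 ≈ 42.476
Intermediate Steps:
D(n) = -2/7 (D(n) = -14*(-⅐)*(-⅐) = 2*(-⅐) = -2/7)
D(-12)*(-2 + 440/N(-1)) = -2*(-2 + 440/(-3))/7 = -2*(-2 + 440*(-⅓))/7 = -2*(-2 - 440/3)/7 = -2/7*(-446/3) = 892/21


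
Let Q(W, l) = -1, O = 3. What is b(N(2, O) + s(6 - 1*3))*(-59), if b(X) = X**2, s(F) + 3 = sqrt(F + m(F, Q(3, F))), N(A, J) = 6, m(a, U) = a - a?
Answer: -708 - 354*sqrt(3) ≈ -1321.1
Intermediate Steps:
m(a, U) = 0
s(F) = -3 + sqrt(F) (s(F) = -3 + sqrt(F + 0) = -3 + sqrt(F))
b(N(2, O) + s(6 - 1*3))*(-59) = (6 + (-3 + sqrt(6 - 1*3)))**2*(-59) = (6 + (-3 + sqrt(6 - 3)))**2*(-59) = (6 + (-3 + sqrt(3)))**2*(-59) = (3 + sqrt(3))**2*(-59) = -59*(3 + sqrt(3))**2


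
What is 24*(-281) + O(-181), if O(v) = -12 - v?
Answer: -6575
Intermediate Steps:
24*(-281) + O(-181) = 24*(-281) + (-12 - 1*(-181)) = -6744 + (-12 + 181) = -6744 + 169 = -6575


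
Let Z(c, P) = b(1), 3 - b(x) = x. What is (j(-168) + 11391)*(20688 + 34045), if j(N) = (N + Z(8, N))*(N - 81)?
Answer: 2885797425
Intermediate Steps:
b(x) = 3 - x
Z(c, P) = 2 (Z(c, P) = 3 - 1*1 = 3 - 1 = 2)
j(N) = (-81 + N)*(2 + N) (j(N) = (N + 2)*(N - 81) = (2 + N)*(-81 + N) = (-81 + N)*(2 + N))
(j(-168) + 11391)*(20688 + 34045) = ((-162 + (-168)² - 79*(-168)) + 11391)*(20688 + 34045) = ((-162 + 28224 + 13272) + 11391)*54733 = (41334 + 11391)*54733 = 52725*54733 = 2885797425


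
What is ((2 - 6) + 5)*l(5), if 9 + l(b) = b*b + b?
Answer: 21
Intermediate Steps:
l(b) = -9 + b + b² (l(b) = -9 + (b*b + b) = -9 + (b² + b) = -9 + (b + b²) = -9 + b + b²)
((2 - 6) + 5)*l(5) = ((2 - 6) + 5)*(-9 + 5 + 5²) = (-4 + 5)*(-9 + 5 + 25) = 1*21 = 21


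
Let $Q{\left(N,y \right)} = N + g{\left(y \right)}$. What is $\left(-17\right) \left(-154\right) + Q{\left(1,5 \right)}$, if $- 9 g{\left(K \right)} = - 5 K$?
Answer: $\frac{23596}{9} \approx 2621.8$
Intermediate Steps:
$g{\left(K \right)} = \frac{5 K}{9}$ ($g{\left(K \right)} = - \frac{\left(-5\right) K}{9} = \frac{5 K}{9}$)
$Q{\left(N,y \right)} = N + \frac{5 y}{9}$
$\left(-17\right) \left(-154\right) + Q{\left(1,5 \right)} = \left(-17\right) \left(-154\right) + \left(1 + \frac{5}{9} \cdot 5\right) = 2618 + \left(1 + \frac{25}{9}\right) = 2618 + \frac{34}{9} = \frac{23596}{9}$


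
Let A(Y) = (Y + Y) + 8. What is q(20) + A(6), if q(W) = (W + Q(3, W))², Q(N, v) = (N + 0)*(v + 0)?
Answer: 6420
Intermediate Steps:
Q(N, v) = N*v
A(Y) = 8 + 2*Y (A(Y) = 2*Y + 8 = 8 + 2*Y)
q(W) = 16*W² (q(W) = (W + 3*W)² = (4*W)² = 16*W²)
q(20) + A(6) = 16*20² + (8 + 2*6) = 16*400 + (8 + 12) = 6400 + 20 = 6420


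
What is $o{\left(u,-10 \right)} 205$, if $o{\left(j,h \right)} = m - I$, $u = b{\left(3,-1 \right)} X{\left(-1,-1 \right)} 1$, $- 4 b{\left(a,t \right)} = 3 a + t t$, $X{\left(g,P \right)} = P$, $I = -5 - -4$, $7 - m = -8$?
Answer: $3280$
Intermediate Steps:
$m = 15$ ($m = 7 - -8 = 7 + 8 = 15$)
$I = -1$ ($I = -5 + 4 = -1$)
$b{\left(a,t \right)} = - \frac{3 a}{4} - \frac{t^{2}}{4}$ ($b{\left(a,t \right)} = - \frac{3 a + t t}{4} = - \frac{3 a + t^{2}}{4} = - \frac{t^{2} + 3 a}{4} = - \frac{3 a}{4} - \frac{t^{2}}{4}$)
$u = \frac{5}{2}$ ($u = \left(\left(- \frac{3}{4}\right) 3 - \frac{\left(-1\right)^{2}}{4}\right) \left(-1\right) 1 = \left(- \frac{9}{4} - \frac{1}{4}\right) \left(-1\right) 1 = \left(- \frac{5}{2}\right) \left(-1\right) 1 = \frac{5}{2} \cdot 1 = \frac{5}{2} \approx 2.5$)
$o{\left(j,h \right)} = 16$ ($o{\left(j,h \right)} = 15 - -1 = 15 + 1 = 16$)
$o{\left(u,-10 \right)} 205 = 16 \cdot 205 = 3280$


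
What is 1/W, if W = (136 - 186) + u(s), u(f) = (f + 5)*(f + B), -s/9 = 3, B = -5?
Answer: 1/654 ≈ 0.0015291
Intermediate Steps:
s = -27 (s = -9*3 = -27)
u(f) = (-5 + f)*(5 + f) (u(f) = (f + 5)*(f - 5) = (5 + f)*(-5 + f) = (-5 + f)*(5 + f))
W = 654 (W = (136 - 186) + (-25 + (-27)**2) = -50 + (-25 + 729) = -50 + 704 = 654)
1/W = 1/654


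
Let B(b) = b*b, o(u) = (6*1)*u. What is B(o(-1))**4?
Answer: 1679616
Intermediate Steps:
o(u) = 6*u
B(b) = b**2
B(o(-1))**4 = ((6*(-1))**2)**4 = ((-6)**2)**4 = 36**4 = 1679616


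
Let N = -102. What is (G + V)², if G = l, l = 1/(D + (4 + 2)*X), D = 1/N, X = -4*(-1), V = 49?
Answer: 14401200025/5987809 ≈ 2405.1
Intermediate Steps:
X = 4
D = -1/102 (D = 1/(-102) = -1/102 ≈ -0.0098039)
l = 102/2447 (l = 1/(-1/102 + (4 + 2)*4) = 1/(-1/102 + 6*4) = 1/(-1/102 + 24) = 1/(2447/102) = 102/2447 ≈ 0.041684)
G = 102/2447 ≈ 0.041684
(G + V)² = (102/2447 + 49)² = (120005/2447)² = 14401200025/5987809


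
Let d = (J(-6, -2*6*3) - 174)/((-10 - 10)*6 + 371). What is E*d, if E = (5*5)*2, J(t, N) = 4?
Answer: -8500/251 ≈ -33.865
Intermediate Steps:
E = 50 (E = 25*2 = 50)
d = -170/251 (d = (4 - 174)/((-10 - 10)*6 + 371) = -170/(-20*6 + 371) = -170/(-120 + 371) = -170/251 ≈ -0.67729)
E*d = 50*(-170/251) = -8500/251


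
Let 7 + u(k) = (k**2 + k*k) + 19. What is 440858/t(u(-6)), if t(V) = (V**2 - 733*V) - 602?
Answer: -220429/27559 ≈ -7.9984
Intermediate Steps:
u(k) = 12 + 2*k**2 (u(k) = -7 + ((k**2 + k*k) + 19) = -7 + ((k**2 + k**2) + 19) = -7 + (2*k**2 + 19) = -7 + (19 + 2*k**2) = 12 + 2*k**2)
t(V) = -602 + V**2 - 733*V
440858/t(u(-6)) = 440858/(-602 + (12 + 2*(-6)**2)**2 - 733*(12 + 2*(-6)**2)) = 440858/(-602 + (12 + 2*36)**2 - 733*(12 + 2*36)) = 440858/(-602 + (12 + 72)**2 - 733*(12 + 72)) = 440858/(-602 + 84**2 - 733*84) = 440858/(-602 + 7056 - 61572) = 440858/(-55118) = 440858*(-1/55118) = -220429/27559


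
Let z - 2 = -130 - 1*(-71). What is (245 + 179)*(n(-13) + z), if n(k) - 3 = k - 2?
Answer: -29256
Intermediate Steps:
n(k) = 1 + k (n(k) = 3 + (k - 2) = 3 + (-2 + k) = 1 + k)
z = -57 (z = 2 + (-130 - 1*(-71)) = 2 + (-130 + 71) = 2 - 59 = -57)
(245 + 179)*(n(-13) + z) = (245 + 179)*((1 - 13) - 57) = 424*(-12 - 57) = 424*(-69) = -29256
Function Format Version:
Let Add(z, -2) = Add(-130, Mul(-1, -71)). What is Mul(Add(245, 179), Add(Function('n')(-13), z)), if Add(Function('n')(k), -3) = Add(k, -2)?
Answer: -29256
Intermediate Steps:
Function('n')(k) = Add(1, k) (Function('n')(k) = Add(3, Add(k, -2)) = Add(3, Add(-2, k)) = Add(1, k))
z = -57 (z = Add(2, Add(-130, Mul(-1, -71))) = Add(2, Add(-130, 71)) = Add(2, -59) = -57)
Mul(Add(245, 179), Add(Function('n')(-13), z)) = Mul(Add(245, 179), Add(Add(1, -13), -57)) = Mul(424, Add(-12, -57)) = Mul(424, -69) = -29256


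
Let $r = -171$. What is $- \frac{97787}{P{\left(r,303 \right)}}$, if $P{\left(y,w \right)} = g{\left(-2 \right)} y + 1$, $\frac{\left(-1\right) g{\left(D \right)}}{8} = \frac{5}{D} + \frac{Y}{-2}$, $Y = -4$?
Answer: $\frac{97787}{683} \approx 143.17$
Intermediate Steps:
$g{\left(D \right)} = -16 - \frac{40}{D}$ ($g{\left(D \right)} = - 8 \left(\frac{5}{D} - \frac{4}{-2}\right) = - 8 \left(\frac{5}{D} - -2\right) = - 8 \left(\frac{5}{D} + 2\right) = - 8 \left(2 + \frac{5}{D}\right) = -16 - \frac{40}{D}$)
$P{\left(y,w \right)} = 1 + 4 y$ ($P{\left(y,w \right)} = \left(-16 - \frac{40}{-2}\right) y + 1 = \left(-16 - -20\right) y + 1 = \left(-16 + 20\right) y + 1 = 4 y + 1 = 1 + 4 y$)
$- \frac{97787}{P{\left(r,303 \right)}} = - \frac{97787}{1 + 4 \left(-171\right)} = - \frac{97787}{1 - 684} = - \frac{97787}{-683} = \left(-97787\right) \left(- \frac{1}{683}\right) = \frac{97787}{683}$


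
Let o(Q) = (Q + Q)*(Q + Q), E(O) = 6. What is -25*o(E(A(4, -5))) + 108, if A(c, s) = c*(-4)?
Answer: -3492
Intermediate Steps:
A(c, s) = -4*c
o(Q) = 4*Q**2 (o(Q) = (2*Q)*(2*Q) = 4*Q**2)
-25*o(E(A(4, -5))) + 108 = -100*6**2 + 108 = -100*36 + 108 = -25*144 + 108 = -3600 + 108 = -3492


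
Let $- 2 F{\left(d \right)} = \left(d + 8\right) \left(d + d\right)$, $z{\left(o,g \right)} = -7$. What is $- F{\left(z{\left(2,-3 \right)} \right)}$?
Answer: $-7$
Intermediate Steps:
$F{\left(d \right)} = - d \left(8 + d\right)$ ($F{\left(d \right)} = - \frac{\left(d + 8\right) \left(d + d\right)}{2} = - \frac{\left(8 + d\right) 2 d}{2} = - \frac{2 d \left(8 + d\right)}{2} = - d \left(8 + d\right)$)
$- F{\left(z{\left(2,-3 \right)} \right)} = - \left(-1\right) \left(-7\right) \left(8 - 7\right) = - \left(-1\right) \left(-7\right) 1 = \left(-1\right) 7 = -7$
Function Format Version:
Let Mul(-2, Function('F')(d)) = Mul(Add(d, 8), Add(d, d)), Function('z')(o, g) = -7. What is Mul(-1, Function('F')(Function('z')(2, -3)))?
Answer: -7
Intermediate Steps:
Function('F')(d) = Mul(-1, d, Add(8, d)) (Function('F')(d) = Mul(Rational(-1, 2), Mul(Add(d, 8), Add(d, d))) = Mul(Rational(-1, 2), Mul(Add(8, d), Mul(2, d))) = Mul(Rational(-1, 2), Mul(2, d, Add(8, d))) = Mul(-1, d, Add(8, d)))
Mul(-1, Function('F')(Function('z')(2, -3))) = Mul(-1, Mul(-1, -7, Add(8, -7))) = Mul(-1, Mul(-1, -7, 1)) = Mul(-1, 7) = -7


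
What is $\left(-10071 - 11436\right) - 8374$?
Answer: $-29881$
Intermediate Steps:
$\left(-10071 - 11436\right) - 8374 = -21507 - 8374 = -29881$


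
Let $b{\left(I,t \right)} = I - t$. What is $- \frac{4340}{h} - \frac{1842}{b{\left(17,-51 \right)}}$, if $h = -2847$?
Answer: $- \frac{2474527}{96798} \approx -25.564$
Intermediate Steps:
$- \frac{4340}{h} - \frac{1842}{b{\left(17,-51 \right)}} = - \frac{4340}{-2847} - \frac{1842}{17 - -51} = \left(-4340\right) \left(- \frac{1}{2847}\right) - \frac{1842}{17 + 51} = \frac{4340}{2847} - \frac{1842}{68} = \frac{4340}{2847} - \frac{921}{34} = - \frac{2474527}{96798}$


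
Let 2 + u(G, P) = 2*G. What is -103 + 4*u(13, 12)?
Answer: -7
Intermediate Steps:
u(G, P) = -2 + 2*G
-103 + 4*u(13, 12) = -103 + 4*(-2 + 2*13) = -103 + 4*(-2 + 26) = -103 + 4*24 = -103 + 96 = -7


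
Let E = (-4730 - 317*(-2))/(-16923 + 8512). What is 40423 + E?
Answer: 340001949/8411 ≈ 40424.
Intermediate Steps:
E = 4096/8411 (E = (-4730 + 634)/(-8411) = -4096*(-1/8411) = 4096/8411 ≈ 0.48698)
40423 + E = 40423 + 4096/8411 = 340001949/8411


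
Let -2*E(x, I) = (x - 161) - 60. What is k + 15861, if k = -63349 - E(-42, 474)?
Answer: -95239/2 ≈ -47620.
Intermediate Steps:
E(x, I) = 221/2 - x/2 (E(x, I) = -((x - 161) - 60)/2 = -((-161 + x) - 60)/2 = -(-221 + x)/2 = 221/2 - x/2)
k = -126961/2 (k = -63349 - (221/2 - ½*(-42)) = -63349 - (221/2 + 21) = -63349 - 1*263/2 = -63349 - 263/2 = -126961/2 ≈ -63481.)
k + 15861 = -126961/2 + 15861 = -95239/2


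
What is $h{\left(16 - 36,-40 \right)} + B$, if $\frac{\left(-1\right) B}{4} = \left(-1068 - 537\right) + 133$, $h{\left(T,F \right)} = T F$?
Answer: $6688$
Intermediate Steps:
$h{\left(T,F \right)} = F T$
$B = 5888$ ($B = - 4 \left(\left(-1068 - 537\right) + 133\right) = - 4 \left(-1605 + 133\right) = \left(-4\right) \left(-1472\right) = 5888$)
$h{\left(16 - 36,-40 \right)} + B = - 40 \left(16 - 36\right) + 5888 = \left(-40\right) \left(-20\right) + 5888 = 800 + 5888 = 6688$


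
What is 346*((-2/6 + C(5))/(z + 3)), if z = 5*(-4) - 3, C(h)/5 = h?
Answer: -6401/15 ≈ -426.73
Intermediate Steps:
C(h) = 5*h
z = -23 (z = -20 - 3 = -23)
346*((-2/6 + C(5))/(z + 3)) = 346*((-2/6 + 5*5)/(-23 + 3)) = 346*((-2*⅙ + 25)/(-20)) = 346*((-⅓ + 25)*(-1/20)) = 346*((74/3)*(-1/20)) = 346*(-37/30) = -6401/15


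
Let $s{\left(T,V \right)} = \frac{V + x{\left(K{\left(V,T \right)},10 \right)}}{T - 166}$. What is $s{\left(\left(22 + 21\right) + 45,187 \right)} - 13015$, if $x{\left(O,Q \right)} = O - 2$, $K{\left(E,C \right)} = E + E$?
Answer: $- \frac{78133}{6} \approx -13022.0$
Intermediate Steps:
$K{\left(E,C \right)} = 2 E$
$x{\left(O,Q \right)} = -2 + O$
$s{\left(T,V \right)} = \frac{-2 + 3 V}{-166 + T}$ ($s{\left(T,V \right)} = \frac{V + \left(-2 + 2 V\right)}{T - 166} = \frac{-2 + 3 V}{-166 + T}$)
$s{\left(\left(22 + 21\right) + 45,187 \right)} - 13015 = \frac{-2 + 3 \cdot 187}{-166 + \left(\left(22 + 21\right) + 45\right)} - 13015 = \frac{-2 + 561}{-166 + \left(43 + 45\right)} - 13015 = \frac{1}{-166 + 88} \cdot 559 - 13015 = \frac{1}{-78} \cdot 559 - 13015 = \left(- \frac{1}{78}\right) 559 - 13015 = - \frac{43}{6} - 13015 = - \frac{78133}{6}$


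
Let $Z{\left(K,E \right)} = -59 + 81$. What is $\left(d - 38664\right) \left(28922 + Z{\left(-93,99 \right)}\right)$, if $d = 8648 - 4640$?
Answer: $-1003083264$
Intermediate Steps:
$d = 4008$
$Z{\left(K,E \right)} = 22$
$\left(d - 38664\right) \left(28922 + Z{\left(-93,99 \right)}\right) = \left(4008 - 38664\right) \left(28922 + 22\right) = \left(-34656\right) 28944 = -1003083264$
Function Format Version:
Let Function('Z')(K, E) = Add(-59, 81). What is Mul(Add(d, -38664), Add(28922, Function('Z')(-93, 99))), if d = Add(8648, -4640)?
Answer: -1003083264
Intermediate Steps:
d = 4008
Function('Z')(K, E) = 22
Mul(Add(d, -38664), Add(28922, Function('Z')(-93, 99))) = Mul(Add(4008, -38664), Add(28922, 22)) = Mul(-34656, 28944) = -1003083264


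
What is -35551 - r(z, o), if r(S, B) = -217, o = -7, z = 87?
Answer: -35334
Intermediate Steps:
-35551 - r(z, o) = -35551 - 1*(-217) = -35551 + 217 = -35334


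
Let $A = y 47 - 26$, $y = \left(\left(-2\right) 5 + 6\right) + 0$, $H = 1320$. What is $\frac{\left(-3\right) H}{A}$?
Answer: $\frac{1980}{107} \approx 18.505$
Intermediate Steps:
$y = -4$ ($y = \left(-10 + 6\right) + 0 = -4 + 0 = -4$)
$A = -214$ ($A = \left(-4\right) 47 - 26 = -188 - 26 = -214$)
$\frac{\left(-3\right) H}{A} = \frac{\left(-3\right) 1320}{-214} = \left(-3960\right) \left(- \frac{1}{214}\right) = \frac{1980}{107}$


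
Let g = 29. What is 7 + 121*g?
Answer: 3516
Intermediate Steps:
7 + 121*g = 7 + 121*29 = 7 + 3509 = 3516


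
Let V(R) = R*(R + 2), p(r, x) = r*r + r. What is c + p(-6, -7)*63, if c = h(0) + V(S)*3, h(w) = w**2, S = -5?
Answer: 1935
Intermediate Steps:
p(r, x) = r + r**2 (p(r, x) = r**2 + r = r + r**2)
V(R) = R*(2 + R)
c = 45 (c = 0**2 - 5*(2 - 5)*3 = 0 - 5*(-3)*3 = 0 + 15*3 = 0 + 45 = 45)
c + p(-6, -7)*63 = 45 - 6*(1 - 6)*63 = 45 - 6*(-5)*63 = 45 + 30*63 = 45 + 1890 = 1935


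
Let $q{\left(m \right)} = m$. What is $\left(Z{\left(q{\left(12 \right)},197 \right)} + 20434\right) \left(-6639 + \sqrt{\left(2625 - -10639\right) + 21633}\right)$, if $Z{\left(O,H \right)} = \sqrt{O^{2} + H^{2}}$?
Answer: $- \left(6639 - \sqrt{34897}\right) \left(20434 + \sqrt{38953}\right) \approx -1.3312 \cdot 10^{8}$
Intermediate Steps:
$Z{\left(O,H \right)} = \sqrt{H^{2} + O^{2}}$
$\left(Z{\left(q{\left(12 \right)},197 \right)} + 20434\right) \left(-6639 + \sqrt{\left(2625 - -10639\right) + 21633}\right) = \left(\sqrt{197^{2} + 12^{2}} + 20434\right) \left(-6639 + \sqrt{\left(2625 - -10639\right) + 21633}\right) = \left(\sqrt{38809 + 144} + 20434\right) \left(-6639 + \sqrt{\left(2625 + 10639\right) + 21633}\right) = \left(\sqrt{38953} + 20434\right) \left(-6639 + \sqrt{13264 + 21633}\right) = \left(20434 + \sqrt{38953}\right) \left(-6639 + \sqrt{34897}\right) = \left(-6639 + \sqrt{34897}\right) \left(20434 + \sqrt{38953}\right)$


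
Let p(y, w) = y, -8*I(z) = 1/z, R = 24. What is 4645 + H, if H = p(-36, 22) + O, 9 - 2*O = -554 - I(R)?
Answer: 1877951/384 ≈ 4890.5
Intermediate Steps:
I(z) = -1/(8*z)
O = 108095/384 (O = 9/2 - (-554 - (-1)/(8*24))/2 = 9/2 - (-554 - 1*(-1/192))/2 = 9/2 - (-554 + 1/192)/2 = 9/2 - ½*(-106367/192) = 9/2 + 106367/384 = 108095/384 ≈ 281.50)
H = 94271/384 (H = -36 + 108095/384 = 94271/384 ≈ 245.50)
4645 + H = 4645 + 94271/384 = 1877951/384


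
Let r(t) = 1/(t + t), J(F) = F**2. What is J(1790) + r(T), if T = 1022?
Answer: 6549180401/2044 ≈ 3.2041e+6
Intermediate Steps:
r(t) = 1/(2*t)
J(1790) + r(T) = 1790**2 + (1/2)/1022 = 3204100 + (1/2)*(1/1022) = 3204100 + 1/2044 = 6549180401/2044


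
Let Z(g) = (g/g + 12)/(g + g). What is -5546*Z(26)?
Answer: -2773/2 ≈ -1386.5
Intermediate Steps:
Z(g) = 13/(2*g) (Z(g) = (1 + 12)/((2*g)) = 13*(1/(2*g)) = 13/(2*g))
-5546*Z(26) = -36049/26 = -5546*1/4 = -2773/2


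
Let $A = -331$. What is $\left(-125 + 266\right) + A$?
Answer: $-190$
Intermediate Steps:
$\left(-125 + 266\right) + A = \left(-125 + 266\right) - 331 = 141 - 331 = -190$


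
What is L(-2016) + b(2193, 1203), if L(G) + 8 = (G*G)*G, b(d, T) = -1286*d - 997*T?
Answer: -8197559693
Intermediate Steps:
L(G) = -8 + G**3 (L(G) = -8 + (G*G)*G = -8 + G**2*G = -8 + G**3)
L(-2016) + b(2193, 1203) = (-8 + (-2016)**3) + (-1286*2193 - 997*1203) = (-8 - 8193540096) + (-2820198 - 1199391) = -8193540104 - 4019589 = -8197559693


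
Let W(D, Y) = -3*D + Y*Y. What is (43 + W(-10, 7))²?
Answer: 14884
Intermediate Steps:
W(D, Y) = Y² - 3*D (W(D, Y) = -3*D + Y² = Y² - 3*D)
(43 + W(-10, 7))² = (43 + (7² - 3*(-10)))² = (43 + (49 + 30))² = (43 + 79)² = 122² = 14884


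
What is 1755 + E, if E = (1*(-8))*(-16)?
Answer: 1883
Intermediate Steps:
E = 128 (E = -8*(-16) = 128)
1755 + E = 1755 + 128 = 1883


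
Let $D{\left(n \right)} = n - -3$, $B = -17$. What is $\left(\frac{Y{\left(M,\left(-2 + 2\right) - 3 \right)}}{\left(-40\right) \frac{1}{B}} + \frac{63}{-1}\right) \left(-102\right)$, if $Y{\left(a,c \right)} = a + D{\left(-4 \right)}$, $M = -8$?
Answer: $\frac{136323}{20} \approx 6816.1$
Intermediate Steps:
$D{\left(n \right)} = 3 + n$ ($D{\left(n \right)} = n + 3 = 3 + n$)
$Y{\left(a,c \right)} = -1 + a$ ($Y{\left(a,c \right)} = a + \left(3 - 4\right) = a - 1 = -1 + a$)
$\left(\frac{Y{\left(M,\left(-2 + 2\right) - 3 \right)}}{\left(-40\right) \frac{1}{B}} + \frac{63}{-1}\right) \left(-102\right) = \left(\frac{-1 - 8}{\left(-40\right) \frac{1}{-17}} + \frac{63}{-1}\right) \left(-102\right) = \left(- \frac{9}{\left(-40\right) \left(- \frac{1}{17}\right)} + 63 \left(-1\right)\right) \left(-102\right) = \left(- \frac{9}{\frac{40}{17}} - 63\right) \left(-102\right) = \left(\left(-9\right) \frac{17}{40} - 63\right) \left(-102\right) = \left(- \frac{153}{40} - 63\right) \left(-102\right) = \left(- \frac{2673}{40}\right) \left(-102\right) = \frac{136323}{20}$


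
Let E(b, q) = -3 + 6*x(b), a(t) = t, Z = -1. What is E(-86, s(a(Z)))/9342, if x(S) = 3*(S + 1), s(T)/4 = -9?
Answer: -511/3114 ≈ -0.16410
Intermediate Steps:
s(T) = -36 (s(T) = 4*(-9) = -36)
x(S) = 3 + 3*S (x(S) = 3*(1 + S) = 3 + 3*S)
E(b, q) = 15 + 18*b (E(b, q) = -3 + 6*(3 + 3*b) = -3 + (18 + 18*b) = 15 + 18*b)
E(-86, s(a(Z)))/9342 = (15 + 18*(-86))/9342 = (15 - 1548)*(1/9342) = -1533*1/9342 = -511/3114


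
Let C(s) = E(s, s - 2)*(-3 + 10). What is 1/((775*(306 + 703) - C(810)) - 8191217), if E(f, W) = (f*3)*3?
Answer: -1/7460272 ≈ -1.3404e-7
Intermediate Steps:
E(f, W) = 9*f (E(f, W) = (3*f)*3 = 9*f)
C(s) = 63*s (C(s) = (9*s)*(-3 + 10) = (9*s)*7 = 63*s)
1/((775*(306 + 703) - C(810)) - 8191217) = 1/((775*(306 + 703) - 63*810) - 8191217) = 1/((775*1009 - 1*51030) - 8191217) = 1/((781975 - 51030) - 8191217) = 1/(730945 - 8191217) = 1/(-7460272) = -1/7460272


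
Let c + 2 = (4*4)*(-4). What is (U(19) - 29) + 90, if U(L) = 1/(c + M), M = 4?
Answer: 3781/62 ≈ 60.984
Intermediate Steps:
c = -66 (c = -2 + (4*4)*(-4) = -2 + 16*(-4) = -2 - 64 = -66)
U(L) = -1/62 (U(L) = 1/(-66 + 4) = 1/(-62) = -1/62)
(U(19) - 29) + 90 = (-1/62 - 29) + 90 = -1799/62 + 90 = 3781/62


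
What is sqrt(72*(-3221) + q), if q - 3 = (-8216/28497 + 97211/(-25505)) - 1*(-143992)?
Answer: 4*I*sqrt(2902833120948588863070)/726815985 ≈ 296.52*I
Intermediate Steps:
q = 104654887989128/726815985 (q = 3 + ((-8216/28497 + 97211/(-25505)) - 1*(-143992)) = 3 + ((-8216*1/28497 + 97211*(-1/25505)) + 143992) = 3 + ((-8216/28497 - 97211/25505) + 143992) = 3 + (-2979770947/726815985 + 143992) = 3 + 104652707541173/726815985 = 104654887989128/726815985 ≈ 1.4399e+5)
sqrt(72*(-3221) + q) = sqrt(72*(-3221) + 104654887989128/726815985) = sqrt(-231912 + 104654887989128/726815985) = sqrt(-63902460724192/726815985) = 4*I*sqrt(2902833120948588863070)/726815985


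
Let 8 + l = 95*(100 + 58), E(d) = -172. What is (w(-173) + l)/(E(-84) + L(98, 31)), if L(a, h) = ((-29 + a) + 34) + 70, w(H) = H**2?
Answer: 44931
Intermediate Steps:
l = 15002 (l = -8 + 95*(100 + 58) = -8 + 95*158 = -8 + 15010 = 15002)
L(a, h) = 75 + a (L(a, h) = (5 + a) + 70 = 75 + a)
(w(-173) + l)/(E(-84) + L(98, 31)) = ((-173)**2 + 15002)/(-172 + (75 + 98)) = (29929 + 15002)/(-172 + 173) = 44931/1 = 44931*1 = 44931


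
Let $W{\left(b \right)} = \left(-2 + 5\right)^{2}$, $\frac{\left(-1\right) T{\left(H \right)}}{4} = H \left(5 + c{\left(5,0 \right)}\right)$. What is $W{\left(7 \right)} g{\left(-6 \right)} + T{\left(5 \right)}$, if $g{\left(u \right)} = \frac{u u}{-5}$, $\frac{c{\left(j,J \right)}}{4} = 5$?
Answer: $- \frac{2824}{5} \approx -564.8$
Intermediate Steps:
$c{\left(j,J \right)} = 20$ ($c{\left(j,J \right)} = 4 \cdot 5 = 20$)
$T{\left(H \right)} = - 100 H$ ($T{\left(H \right)} = - 4 H \left(5 + 20\right) = - 4 H 25 = - 4 \cdot 25 H = - 100 H$)
$g{\left(u \right)} = - \frac{u^{2}}{5}$ ($g{\left(u \right)} = u^{2} \left(- \frac{1}{5}\right) = - \frac{u^{2}}{5}$)
$W{\left(b \right)} = 9$ ($W{\left(b \right)} = 3^{2} = 9$)
$W{\left(7 \right)} g{\left(-6 \right)} + T{\left(5 \right)} = 9 \left(- \frac{\left(-6\right)^{2}}{5}\right) - 500 = 9 \left(\left(- \frac{1}{5}\right) 36\right) - 500 = 9 \left(- \frac{36}{5}\right) - 500 = - \frac{324}{5} - 500 = - \frac{2824}{5}$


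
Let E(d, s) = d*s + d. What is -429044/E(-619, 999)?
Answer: 107261/154750 ≈ 0.69312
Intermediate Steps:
E(d, s) = d + d*s
-429044/E(-619, 999) = -429044*(-1/(619*(1 + 999))) = -429044/((-619*1000)) = -429044/(-619000) = -429044*(-1/619000) = 107261/154750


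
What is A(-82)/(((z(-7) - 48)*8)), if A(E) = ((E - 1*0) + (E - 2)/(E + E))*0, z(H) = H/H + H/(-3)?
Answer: 0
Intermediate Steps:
z(H) = 1 - H/3 (z(H) = 1 + H*(-⅓) = 1 - H/3)
A(E) = 0 (A(E) = ((E + 0) + (-2 + E)/((2*E)))*0 = (E + (-2 + E)*(1/(2*E)))*0 = (E + (-2 + E)/(2*E))*0 = 0)
A(-82)/(((z(-7) - 48)*8)) = 0/((((1 - ⅓*(-7)) - 48)*8)) = 0/((((1 + 7/3) - 48)*8)) = 0/(((10/3 - 48)*8)) = 0/((-134/3*8)) = 0/(-1072/3) = 0*(-3/1072) = 0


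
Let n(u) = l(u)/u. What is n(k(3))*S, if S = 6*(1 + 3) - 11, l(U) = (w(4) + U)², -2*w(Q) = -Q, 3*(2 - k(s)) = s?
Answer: 117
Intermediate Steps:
k(s) = 2 - s/3
w(Q) = Q/2 (w(Q) = -(-1)*Q/2 = Q/2)
l(U) = (2 + U)² (l(U) = ((½)*4 + U)² = (2 + U)²)
n(u) = (2 + u)²/u
S = 13 (S = 6*4 - 11 = 24 - 11 = 13)
n(k(3))*S = ((2 + (2 - ⅓*3))²/(2 - ⅓*3))*13 = ((2 + (2 - 1))²/(2 - 1))*13 = ((2 + 1)²/1)*13 = (1*3²)*13 = (1*9)*13 = 9*13 = 117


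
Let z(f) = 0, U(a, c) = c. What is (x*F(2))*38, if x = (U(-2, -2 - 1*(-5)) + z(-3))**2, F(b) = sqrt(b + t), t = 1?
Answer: 342*sqrt(3) ≈ 592.36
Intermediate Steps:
F(b) = sqrt(1 + b) (F(b) = sqrt(b + 1) = sqrt(1 + b))
x = 9 (x = ((-2 - 1*(-5)) + 0)**2 = ((-2 + 5) + 0)**2 = (3 + 0)**2 = 3**2 = 9)
(x*F(2))*38 = (9*sqrt(1 + 2))*38 = (9*sqrt(3))*38 = 342*sqrt(3)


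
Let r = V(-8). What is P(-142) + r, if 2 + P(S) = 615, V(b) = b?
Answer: 605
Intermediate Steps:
r = -8
P(S) = 613 (P(S) = -2 + 615 = 613)
P(-142) + r = 613 - 8 = 605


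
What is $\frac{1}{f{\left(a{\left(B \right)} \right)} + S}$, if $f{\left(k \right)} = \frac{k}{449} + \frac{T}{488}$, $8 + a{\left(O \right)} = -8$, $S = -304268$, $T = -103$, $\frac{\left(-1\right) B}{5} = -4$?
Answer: $- \frac{219112}{66668824071} \approx -3.2866 \cdot 10^{-6}$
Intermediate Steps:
$B = 20$ ($B = \left(-5\right) \left(-4\right) = 20$)
$a{\left(O \right)} = -16$ ($a{\left(O \right)} = -8 - 8 = -16$)
$f{\left(k \right)} = - \frac{103}{488} + \frac{k}{449}$ ($f{\left(k \right)} = \frac{k}{449} - \frac{103}{488} = - \frac{103}{488} + \frac{k}{449}$)
$\frac{1}{f{\left(a{\left(B \right)} \right)} + S} = \frac{1}{\left(- \frac{103}{488} + \frac{1}{449} \left(-16\right)\right) - 304268} = \frac{1}{\left(- \frac{103}{488} - \frac{16}{449}\right) - 304268} = \frac{1}{- \frac{54055}{219112} - 304268} = \frac{1}{- \frac{66668824071}{219112}} = - \frac{219112}{66668824071}$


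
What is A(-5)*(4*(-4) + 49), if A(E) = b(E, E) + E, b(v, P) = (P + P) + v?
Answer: -660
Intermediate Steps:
b(v, P) = v + 2*P (b(v, P) = 2*P + v = v + 2*P)
A(E) = 4*E (A(E) = (E + 2*E) + E = 3*E + E = 4*E)
A(-5)*(4*(-4) + 49) = (4*(-5))*(4*(-4) + 49) = -20*(-16 + 49) = -20*33 = -660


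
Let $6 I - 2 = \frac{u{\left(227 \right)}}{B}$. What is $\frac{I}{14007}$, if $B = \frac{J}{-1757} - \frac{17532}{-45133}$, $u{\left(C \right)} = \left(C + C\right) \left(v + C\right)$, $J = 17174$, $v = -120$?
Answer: $- \frac{641780450797}{10425556024926} \approx -0.061558$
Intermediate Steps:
$u{\left(C \right)} = 2 C \left(-120 + C\right)$ ($u{\left(C \right)} = \left(C + C\right) \left(-120 + C\right) = 2 C \left(-120 + C\right)$)
$B = - \frac{744310418}{79298681}$ ($B = \frac{17174}{-1757} - \frac{17532}{-45133} = 17174 \left(- \frac{1}{1757}\right) - - \frac{17532}{45133} = - \frac{17174}{1757} + \frac{17532}{45133} = - \frac{744310418}{79298681} \approx -9.3862$)
$I = - \frac{641780450797}{744310418}$ ($I = \frac{1}{3} + \frac{2 \cdot 227 \left(-120 + 227\right) \frac{1}{- \frac{744310418}{79298681}}}{6} = \frac{1}{3} + \frac{2 \cdot 227 \cdot 107 \left(- \frac{79298681}{744310418}\right)}{6} = \frac{1}{3} + \frac{48578 \left(- \frac{79298681}{744310418}\right)}{6} = \frac{1}{3} + \frac{1}{6} \left(- \frac{1926085662809}{372155209}\right) = \frac{1}{3} - \frac{1926085662809}{2232931254} = - \frac{641780450797}{744310418} \approx -862.25$)
$\frac{I}{14007} = - \frac{641780450797}{744310418 \cdot 14007} = \left(- \frac{641780450797}{744310418}\right) \frac{1}{14007} = - \frac{641780450797}{10425556024926}$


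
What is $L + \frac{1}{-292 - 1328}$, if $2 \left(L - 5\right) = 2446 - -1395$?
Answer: $\frac{3119309}{1620} \approx 1925.5$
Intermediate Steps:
$L = \frac{3851}{2}$ ($L = 5 + \frac{2446 - -1395}{2} = 5 + \frac{2446 + 1395}{2} = 5 + \frac{1}{2} \cdot 3841 = 5 + \frac{3841}{2} = \frac{3851}{2} \approx 1925.5$)
$L + \frac{1}{-292 - 1328} = \frac{3851}{2} + \frac{1}{-292 - 1328} = \frac{3851}{2} + \frac{1}{-1620} = \frac{3851}{2} - \frac{1}{1620} = \frac{3119309}{1620}$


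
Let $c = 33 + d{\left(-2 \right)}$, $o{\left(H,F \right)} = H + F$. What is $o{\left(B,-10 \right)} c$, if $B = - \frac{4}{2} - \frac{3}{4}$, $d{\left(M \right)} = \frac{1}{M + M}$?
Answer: $- \frac{6681}{16} \approx -417.56$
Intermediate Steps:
$d{\left(M \right)} = \frac{1}{2 M}$
$B = - \frac{11}{4}$ ($B = \left(-4\right) \frac{1}{2} - \frac{3}{4} = -2 - \frac{3}{4} = - \frac{11}{4} \approx -2.75$)
$o{\left(H,F \right)} = F + H$
$c = \frac{131}{4}$ ($c = 33 + \frac{1}{2 \left(-2\right)} = 33 + \frac{1}{2} \left(- \frac{1}{2}\right) = 33 - \frac{1}{4} = \frac{131}{4} \approx 32.75$)
$o{\left(B,-10 \right)} c = \left(-10 - \frac{11}{4}\right) \frac{131}{4} = \left(- \frac{51}{4}\right) \frac{131}{4} = - \frac{6681}{16}$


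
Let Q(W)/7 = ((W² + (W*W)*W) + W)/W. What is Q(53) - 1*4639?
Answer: 15402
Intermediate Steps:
Q(W) = 7*(W + W² + W³)/W (Q(W) = 7*(((W² + (W*W)*W) + W)/W) = 7*(((W² + W²*W) + W)/W) = 7*(((W² + W³) + W)/W) = 7*((W + W² + W³)/W) = 7*(W + W² + W³)/W)
Q(53) - 1*4639 = (7 + 7*53 + 7*53²) - 1*4639 = (7 + 371 + 7*2809) - 4639 = (7 + 371 + 19663) - 4639 = 20041 - 4639 = 15402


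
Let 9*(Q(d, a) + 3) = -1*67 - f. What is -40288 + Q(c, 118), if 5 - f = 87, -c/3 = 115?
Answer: -120868/3 ≈ -40289.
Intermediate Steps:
c = -345 (c = -3*115 = -345)
f = -82 (f = 5 - 1*87 = 5 - 87 = -82)
Q(d, a) = -4/3 (Q(d, a) = -3 + (-1*67 - 1*(-82))/9 = -3 + (-67 + 82)/9 = -3 + (1/9)*15 = -3 + 5/3 = -4/3)
-40288 + Q(c, 118) = -40288 - 4/3 = -120868/3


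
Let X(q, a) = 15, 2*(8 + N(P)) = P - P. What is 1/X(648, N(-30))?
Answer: 1/15 ≈ 0.066667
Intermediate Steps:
N(P) = -8 (N(P) = -8 + (P - P)/2 = -8 + (½)*0 = -8 + 0 = -8)
1/X(648, N(-30)) = 1/15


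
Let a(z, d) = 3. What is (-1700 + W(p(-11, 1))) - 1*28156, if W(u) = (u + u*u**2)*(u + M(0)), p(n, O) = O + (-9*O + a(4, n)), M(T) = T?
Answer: -29206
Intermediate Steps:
p(n, O) = 3 - 8*O (p(n, O) = O + (-9*O + 3) = O + (3 - 9*O) = 3 - 8*O)
W(u) = u*(u + u**3) (W(u) = (u + u*u**2)*(u + 0) = (u + u**3)*u = u*(u + u**3))
(-1700 + W(p(-11, 1))) - 1*28156 = (-1700 + ((3 - 8*1)**2 + (3 - 8*1)**4)) - 1*28156 = (-1700 + ((3 - 8)**2 + (3 - 8)**4)) - 28156 = (-1700 + ((-5)**2 + (-5)**4)) - 28156 = (-1700 + (25 + 625)) - 28156 = (-1700 + 650) - 28156 = -1050 - 28156 = -29206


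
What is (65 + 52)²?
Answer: 13689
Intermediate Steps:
(65 + 52)² = 117² = 13689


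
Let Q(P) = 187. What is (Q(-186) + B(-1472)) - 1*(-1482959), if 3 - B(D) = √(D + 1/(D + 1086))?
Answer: 1483149 - I*√219322498/386 ≈ 1.4831e+6 - 38.367*I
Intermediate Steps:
B(D) = 3 - √(D + 1/(1086 + D)) (B(D) = 3 - √(D + 1/(D + 1086)) = 3 - √(D + 1/(1086 + D)))
(Q(-186) + B(-1472)) - 1*(-1482959) = (187 + (3 - √((1 - 1472*(1086 - 1472))/(1086 - 1472)))) - 1*(-1482959) = (187 + (3 - √((1 - 1472*(-386))/(-386)))) + 1482959 = (187 + (3 - √(-(1 + 568192)/386))) + 1482959 = (187 + (3 - √(-1/386*568193))) + 1482959 = (187 + (3 - √(-568193/386))) + 1482959 = (187 + (3 - I*√219322498/386)) + 1482959 = (190 - I*√219322498/386) + 1482959 = 1483149 - I*√219322498/386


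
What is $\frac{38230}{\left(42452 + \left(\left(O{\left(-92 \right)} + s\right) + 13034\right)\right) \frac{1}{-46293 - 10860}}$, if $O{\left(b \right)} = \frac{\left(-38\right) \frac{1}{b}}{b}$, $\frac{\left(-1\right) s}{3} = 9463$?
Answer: $- \frac{1849349458416}{22934897} \approx -80635.0$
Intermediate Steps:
$s = -28389$ ($s = \left(-3\right) 9463 = -28389$)
$O{\left(b \right)} = - \frac{38}{b^{2}}$
$\frac{38230}{\left(42452 + \left(\left(O{\left(-92 \right)} + s\right) + 13034\right)\right) \frac{1}{-46293 - 10860}} = \frac{38230}{\left(42452 + \left(\left(- \frac{38}{8464} - 28389\right) + 13034\right)\right) \frac{1}{-46293 - 10860}} = \frac{38230}{\left(42452 + \left(\left(\left(-38\right) \frac{1}{8464} - 28389\right) + 13034\right)\right) \frac{1}{-46293 - 10860}} = \frac{38230}{\left(42452 + \left(\left(- \frac{19}{4232} - 28389\right) + 13034\right)\right) \frac{1}{-57153}} = \frac{38230}{\left(42452 + \left(- \frac{120142267}{4232} + 13034\right)\right) \left(- \frac{1}{57153}\right)} = \frac{38230}{\left(42452 - \frac{64982379}{4232}\right) \left(- \frac{1}{57153}\right)} = \frac{38230}{\frac{114674485}{4232} \left(- \frac{1}{57153}\right)} = \frac{38230}{- \frac{114674485}{241871496}} = 38230 \left(- \frac{241871496}{114674485}\right) = - \frac{1849349458416}{22934897}$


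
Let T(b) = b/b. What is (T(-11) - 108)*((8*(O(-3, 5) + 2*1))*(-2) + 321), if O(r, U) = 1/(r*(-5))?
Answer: -462133/15 ≈ -30809.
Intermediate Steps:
O(r, U) = -1/(5*r) (O(r, U) = -1/5/r = -1/(5*r))
T(b) = 1
(T(-11) - 108)*((8*(O(-3, 5) + 2*1))*(-2) + 321) = (1 - 108)*((8*(-1/5/(-3) + 2*1))*(-2) + 321) = -107*((8*(-1/5*(-1/3) + 2))*(-2) + 321) = -107*((8*(1/15 + 2))*(-2) + 321) = -107*((8*(31/15))*(-2) + 321) = -107*((248/15)*(-2) + 321) = -107*(-496/15 + 321) = -107*4319/15 = -462133/15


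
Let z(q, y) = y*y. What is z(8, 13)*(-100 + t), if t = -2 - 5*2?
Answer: -18928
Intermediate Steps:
z(q, y) = y²
t = -12 (t = -2 - 10 = -12)
z(8, 13)*(-100 + t) = 13²*(-100 - 12) = 169*(-112) = -18928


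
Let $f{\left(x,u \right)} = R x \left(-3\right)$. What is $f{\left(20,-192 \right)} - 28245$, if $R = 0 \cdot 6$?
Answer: $-28245$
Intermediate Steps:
$R = 0$
$f{\left(x,u \right)} = 0$ ($f{\left(x,u \right)} = 0 x \left(-3\right) = 0 \left(-3\right) = 0$)
$f{\left(20,-192 \right)} - 28245 = 0 - 28245 = -28245$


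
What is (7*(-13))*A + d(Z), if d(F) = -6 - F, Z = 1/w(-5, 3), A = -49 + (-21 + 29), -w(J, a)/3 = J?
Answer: 55874/15 ≈ 3724.9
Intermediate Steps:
w(J, a) = -3*J
A = -41 (A = -49 + 8 = -41)
Z = 1/15 (Z = 1/(-3*(-5)) = 1/15 ≈ 0.066667)
(7*(-13))*A + d(Z) = (7*(-13))*(-41) + (-6 - 1*1/15) = -91*(-41) + (-6 - 1/15) = 3731 - 91/15 = 55874/15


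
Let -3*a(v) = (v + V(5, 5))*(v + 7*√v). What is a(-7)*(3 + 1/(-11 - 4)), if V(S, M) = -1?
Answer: -2464/45 + 2464*I*√7/45 ≈ -54.756 + 144.87*I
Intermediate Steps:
a(v) = -(-1 + v)*(v + 7*√v)/3 (a(v) = -(v - 1)*(v + 7*√v)/3 = -(-1 + v)*(v + 7*√v)/3)
a(-7)*(3 + 1/(-11 - 4)) = (-(-49)*I*√7/3 - ⅓*(-7)² + (⅓)*(-7) + 7*√(-7)/3)*(3 + 1/(-11 - 4)) = (-(-49)*I*√7/3 - ⅓*49 - 7/3 + 7*(I*√7)/3)*(3 + 1/(-15)) = (49*I*√7/3 - 49/3 - 7/3 + 7*I*√7/3)*(3 - 1/15) = (-56/3 + 56*I*√7/3)*(44/15) = -2464/45 + 2464*I*√7/45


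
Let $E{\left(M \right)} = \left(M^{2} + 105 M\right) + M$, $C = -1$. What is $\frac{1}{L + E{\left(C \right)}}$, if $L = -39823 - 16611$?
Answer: $- \frac{1}{56539} \approx -1.7687 \cdot 10^{-5}$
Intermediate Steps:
$L = -56434$ ($L = -39823 - 16611 = -56434$)
$E{\left(M \right)} = M^{2} + 106 M$
$\frac{1}{L + E{\left(C \right)}} = \frac{1}{-56434 - \left(106 - 1\right)} = \frac{1}{-56434 - 105} = \frac{1}{-56539} = - \frac{1}{56539}$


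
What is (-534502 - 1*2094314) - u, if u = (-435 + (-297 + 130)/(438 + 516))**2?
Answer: -2564882837305/910116 ≈ -2.8182e+6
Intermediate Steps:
u = 172355334649/910116 (u = (-435 - 167/954)**2 = (-415157/954)**2 = 172355334649/910116 ≈ 1.8938e+5)
(-534502 - 1*2094314) - u = (-534502 - 1*2094314) - 1*172355334649/910116 = (-534502 - 2094314) - 172355334649/910116 = -2628816 - 172355334649/910116 = -2564882837305/910116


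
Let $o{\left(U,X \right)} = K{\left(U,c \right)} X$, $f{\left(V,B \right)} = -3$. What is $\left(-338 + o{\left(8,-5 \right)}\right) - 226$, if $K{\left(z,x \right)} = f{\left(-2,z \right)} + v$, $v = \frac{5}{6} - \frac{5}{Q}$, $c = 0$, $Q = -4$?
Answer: $- \frac{6713}{12} \approx -559.42$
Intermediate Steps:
$v = \frac{25}{12}$ ($v = \frac{5}{6} - \frac{5}{-4} = 5 \cdot \frac{1}{6} - - \frac{5}{4} = \frac{5}{6} + \frac{5}{4} = \frac{25}{12} \approx 2.0833$)
$K{\left(z,x \right)} = - \frac{11}{12}$ ($K{\left(z,x \right)} = -3 + \frac{25}{12} = - \frac{11}{12}$)
$o{\left(U,X \right)} = - \frac{11 X}{12}$
$\left(-338 + o{\left(8,-5 \right)}\right) - 226 = \left(-338 - - \frac{55}{12}\right) - 226 = \left(-338 + \frac{55}{12}\right) - 226 = - \frac{4001}{12} - 226 = - \frac{6713}{12}$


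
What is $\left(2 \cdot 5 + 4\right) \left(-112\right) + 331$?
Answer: $-1237$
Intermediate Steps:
$\left(2 \cdot 5 + 4\right) \left(-112\right) + 331 = \left(10 + 4\right) \left(-112\right) + 331 = 14 \left(-112\right) + 331 = -1568 + 331 = -1237$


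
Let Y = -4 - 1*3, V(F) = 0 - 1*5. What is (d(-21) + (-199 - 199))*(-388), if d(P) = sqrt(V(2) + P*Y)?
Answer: 154424 - 388*sqrt(142) ≈ 1.4980e+5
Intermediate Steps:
V(F) = -5 (V(F) = 0 - 5 = -5)
Y = -7 (Y = -4 - 3 = -7)
d(P) = sqrt(-5 - 7*P) (d(P) = sqrt(-5 + P*(-7)) = sqrt(-5 - 7*P))
(d(-21) + (-199 - 199))*(-388) = (sqrt(-5 - 7*(-21)) + (-199 - 199))*(-388) = (sqrt(-5 + 147) - 398)*(-388) = (sqrt(142) - 398)*(-388) = (-398 + sqrt(142))*(-388) = 154424 - 388*sqrt(142)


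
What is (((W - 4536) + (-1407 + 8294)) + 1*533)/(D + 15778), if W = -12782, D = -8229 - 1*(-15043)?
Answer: -4949/11296 ≈ -0.43812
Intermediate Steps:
D = 6814 (D = -8229 + 15043 = 6814)
(((W - 4536) + (-1407 + 8294)) + 1*533)/(D + 15778) = (((-12782 - 4536) + (-1407 + 8294)) + 1*533)/(6814 + 15778) = ((-17318 + 6887) + 533)/22592 = (-10431 + 533)*(1/22592) = -9898*1/22592 = -4949/11296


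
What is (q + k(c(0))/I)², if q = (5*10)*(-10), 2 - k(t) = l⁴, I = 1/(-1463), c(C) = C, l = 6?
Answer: 3582018034884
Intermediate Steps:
I = -1/1463 ≈ -0.00068353
k(t) = -1294 (k(t) = 2 - 1*6⁴ = 2 - 1*1296 = 2 - 1296 = -1294)
q = -500 (q = 50*(-10) = -500)
(q + k(c(0))/I)² = (-500 - 1294/(-1/1463))² = (-500 - 1294*(-1463))² = (-500 + 1893122)² = 1892622² = 3582018034884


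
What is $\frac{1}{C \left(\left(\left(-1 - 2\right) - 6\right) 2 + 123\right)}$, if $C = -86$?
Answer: $- \frac{1}{9030} \approx -0.00011074$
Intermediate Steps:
$\frac{1}{C \left(\left(\left(-1 - 2\right) - 6\right) 2 + 123\right)} = \frac{1}{\left(-86\right) \left(\left(\left(-1 - 2\right) - 6\right) 2 + 123\right)} = \frac{1}{\left(-86\right) \left(\left(-3 - 6\right) 2 + 123\right)} = \frac{1}{\left(-86\right) \left(\left(-9\right) 2 + 123\right)} = \frac{1}{\left(-86\right) \left(-18 + 123\right)} = \frac{1}{\left(-86\right) 105} = \frac{1}{-9030} = - \frac{1}{9030}$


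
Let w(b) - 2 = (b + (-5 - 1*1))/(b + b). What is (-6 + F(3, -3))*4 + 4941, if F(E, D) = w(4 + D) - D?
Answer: 4927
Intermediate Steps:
w(b) = 2 + (-6 + b)/(2*b) (w(b) = 2 + (b + (-5 - 1*1))/(b + b) = 2 + (b + (-5 - 1))/((2*b)) = 2 + (b - 6)*(1/(2*b)) = 2 + (-6 + b)*(1/(2*b)) = 2 + (-6 + b)/(2*b))
F(E, D) = 5/2 - D - 3/(4 + D) (F(E, D) = (5/2 - 3/(4 + D)) - D = 5/2 - D - 3/(4 + D))
(-6 + F(3, -3))*4 + 4941 = (-6 + (-6 + (4 - 3)*(5 - 2*(-3)))/(2*(4 - 3)))*4 + 4941 = (-6 + (½)*(-6 + 1*(5 + 6))/1)*4 + 4941 = (-6 + (½)*1*(-6 + 1*11))*4 + 4941 = (-6 + (½)*1*(-6 + 11))*4 + 4941 = (-6 + (½)*1*5)*4 + 4941 = (-6 + 5/2)*4 + 4941 = -7/2*4 + 4941 = -14 + 4941 = 4927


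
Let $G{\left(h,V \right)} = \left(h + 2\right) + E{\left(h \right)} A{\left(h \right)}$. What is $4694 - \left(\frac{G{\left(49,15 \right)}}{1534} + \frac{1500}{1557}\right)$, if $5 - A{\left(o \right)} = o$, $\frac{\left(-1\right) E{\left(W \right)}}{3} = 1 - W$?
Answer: $\frac{3739604239}{796146} \approx 4697.1$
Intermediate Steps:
$E{\left(W \right)} = -3 + 3 W$ ($E{\left(W \right)} = - 3 \left(1 - W\right) = -3 + 3 W$)
$A{\left(o \right)} = 5 - o$
$G{\left(h,V \right)} = 2 + h + \left(-3 + 3 h\right) \left(5 - h\right)$ ($G{\left(h,V \right)} = \left(h + 2\right) + \left(-3 + 3 h\right) \left(5 - h\right) = \left(2 + h\right) + \left(-3 + 3 h\right) \left(5 - h\right) = 2 + h + \left(-3 + 3 h\right) \left(5 - h\right)$)
$4694 - \left(\frac{G{\left(49,15 \right)}}{1534} + \frac{1500}{1557}\right) = 4694 - \left(\frac{-13 - 3 \cdot 49^{2} + 19 \cdot 49}{1534} + \frac{1500}{1557}\right) = 4694 - \left(\left(-13 - 7203 + 931\right) \frac{1}{1534} + 1500 \cdot \frac{1}{1557}\right) = 4694 - \left(\left(-13 - 7203 + 931\right) \frac{1}{1534} + \frac{500}{519}\right) = 4694 - \left(\left(-6285\right) \frac{1}{1534} + \frac{500}{519}\right) = 4694 - \left(- \frac{6285}{1534} + \frac{500}{519}\right) = 4694 - - \frac{2494915}{796146} = 4694 + \frac{2494915}{796146} = \frac{3739604239}{796146}$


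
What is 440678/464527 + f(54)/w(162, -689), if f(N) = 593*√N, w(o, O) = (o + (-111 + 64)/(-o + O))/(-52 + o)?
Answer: 62954/66361 + 166532190*√6/137909 ≈ 2958.8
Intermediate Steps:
w(o, O) = (o - 47/(O - o))/(-52 + o)
440678/464527 + f(54)/w(162, -689) = 440678/464527 + (593*√54)/(((-47 - 1*162² - 689*162)/(-1*162² - 52*(-689) + 52*162 - 689*162))) = 440678*(1/464527) + (593*(3*√6))/(((-47 - 1*26244 - 111618)/(-1*26244 + 35828 + 8424 - 111618))) = 62954/66361 + (1779*√6)/(((-47 - 26244 - 111618)/(-26244 + 35828 + 8424 - 111618))) = 62954/66361 + (1779*√6)/((-137909/(-93610))) = 62954/66361 + (1779*√6)/((-1/93610*(-137909))) = 62954/66361 + (1779*√6)/(137909/93610) = 62954/66361 + (1779*√6)*(93610/137909) = 62954/66361 + 166532190*√6/137909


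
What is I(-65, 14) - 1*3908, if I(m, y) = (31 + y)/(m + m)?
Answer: -101617/26 ≈ -3908.3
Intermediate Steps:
I(m, y) = (31 + y)/(2*m) (I(m, y) = (31 + y)/((2*m)) = (31 + y)*(1/(2*m)) = (31 + y)/(2*m))
I(-65, 14) - 1*3908 = (1/2)*(31 + 14)/(-65) - 1*3908 = (1/2)*(-1/65)*45 - 3908 = -9/26 - 3908 = -101617/26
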